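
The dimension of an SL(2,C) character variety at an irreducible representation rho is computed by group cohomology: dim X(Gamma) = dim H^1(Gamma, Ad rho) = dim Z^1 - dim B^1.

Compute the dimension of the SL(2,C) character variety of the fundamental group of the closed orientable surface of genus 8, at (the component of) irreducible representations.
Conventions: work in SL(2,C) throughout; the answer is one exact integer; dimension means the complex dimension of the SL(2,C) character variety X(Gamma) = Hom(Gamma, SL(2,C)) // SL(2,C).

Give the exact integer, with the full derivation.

Gamma = pi_1(Sigma_8) = < a_1, b_1, ..., a_8, b_8 | prod [a_i, b_i] > has 2g = 16 generators and 1 relator.
A cocycle assigns one sl_2 vector per generator subject to the relator condition d_2(z) = 0: dim of the unconstrained space is 3*2g = 48.
At an irreducible rho, H^2 = coker(d_2) vanishes (Poincare duality: H^2 is dual to H^0 = invariants = 0), so d_2 is surjective onto sl_2 and dim Z^1 = 48 - 3 = 45.
dim B^1 = 3 (coboundaries, injective at irreducible rho).
dim X = dim H^1 = 45 - 3 = 42.

42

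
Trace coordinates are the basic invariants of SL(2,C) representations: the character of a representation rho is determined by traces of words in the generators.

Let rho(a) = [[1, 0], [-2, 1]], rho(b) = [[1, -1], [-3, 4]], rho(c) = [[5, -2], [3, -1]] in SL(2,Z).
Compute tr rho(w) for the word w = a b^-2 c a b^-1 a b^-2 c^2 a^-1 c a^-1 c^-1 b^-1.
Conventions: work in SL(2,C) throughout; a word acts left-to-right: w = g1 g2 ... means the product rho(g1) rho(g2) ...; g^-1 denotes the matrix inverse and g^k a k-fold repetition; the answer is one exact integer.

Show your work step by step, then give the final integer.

-29132

rho(a) = [[1, 0], [-2, 1]]
... * rho(b^-1) = [[4, 1], [3, 1]]  ->  [[4, 1], [-5, -1]]
... * rho(b^-1) = [[4, 1], [3, 1]]  ->  [[19, 5], [-23, -6]]
... * rho(c) = [[5, -2], [3, -1]]  ->  [[110, -43], [-133, 52]]
... * rho(a) = [[1, 0], [-2, 1]]  ->  [[196, -43], [-237, 52]]
... * rho(b^-1) = [[4, 1], [3, 1]]  ->  [[655, 153], [-792, -185]]
... * rho(a) = [[1, 0], [-2, 1]]  ->  [[349, 153], [-422, -185]]
... * rho(b^-1) = [[4, 1], [3, 1]]  ->  [[1855, 502], [-2243, -607]]
... * rho(b^-1) = [[4, 1], [3, 1]]  ->  [[8926, 2357], [-10793, -2850]]
... * rho(c) = [[5, -2], [3, -1]]  ->  [[51701, -20209], [-62515, 24436]]
... * rho(c) = [[5, -2], [3, -1]]  ->  [[197878, -83193], [-239267, 100594]]
... * rho(a^-1) = [[1, 0], [2, 1]]  ->  [[31492, -83193], [-38079, 100594]]
... * rho(c) = [[5, -2], [3, -1]]  ->  [[-92119, 20209], [111387, -24436]]
... * rho(a^-1) = [[1, 0], [2, 1]]  ->  [[-51701, 20209], [62515, -24436]]
... * rho(c^-1) = [[-1, 2], [-3, 5]]  ->  [[-8926, -2357], [10793, 2850]]
... * rho(b^-1) = [[4, 1], [3, 1]]  ->  [[-42775, -11283], [51722, 13643]]
tr = -42775 + 13643 = -29132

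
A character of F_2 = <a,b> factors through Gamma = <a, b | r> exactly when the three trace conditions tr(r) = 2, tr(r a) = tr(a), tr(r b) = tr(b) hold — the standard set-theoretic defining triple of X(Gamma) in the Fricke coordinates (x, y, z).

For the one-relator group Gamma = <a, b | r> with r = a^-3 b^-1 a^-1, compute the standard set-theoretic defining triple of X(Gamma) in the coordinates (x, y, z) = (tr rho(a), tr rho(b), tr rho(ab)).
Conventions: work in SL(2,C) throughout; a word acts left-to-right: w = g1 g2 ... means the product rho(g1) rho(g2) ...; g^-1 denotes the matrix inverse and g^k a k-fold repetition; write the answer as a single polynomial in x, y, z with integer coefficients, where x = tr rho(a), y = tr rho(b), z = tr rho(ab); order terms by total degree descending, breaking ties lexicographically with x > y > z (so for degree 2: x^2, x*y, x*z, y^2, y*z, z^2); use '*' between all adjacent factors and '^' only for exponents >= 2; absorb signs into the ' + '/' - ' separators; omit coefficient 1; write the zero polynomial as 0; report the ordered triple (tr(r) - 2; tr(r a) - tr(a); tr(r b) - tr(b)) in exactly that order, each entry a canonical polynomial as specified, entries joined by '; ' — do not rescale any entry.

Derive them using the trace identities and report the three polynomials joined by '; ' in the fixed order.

tr(a^-1) = tr(a) = x
tr(a^-2) = tr(a^-1)*tr(a) - tr(1) = x^2 - 2
next, tr(a^-3) = tr(a^-2)*tr(a) - tr(a^-1) = x^3 - 3*x
tr(a^-1 b) = tr(b)*tr(a) - tr(b a) = x*y - z
tr(b a^-2) = tr(a^-1 b)*tr(a) - tr(a^-1 b a) = x^2*y - x*z - y
next, tr(a^-3 b) = tr(b a^-2)*tr(a) - tr(b a^-1) = x^3*y - x^2*z - 2*x*y + z
tr(a^-2 b^-1 a^-1) = tr(a^-3)*tr(b) - tr(a^-3 b) = x^2*z - x*y - z
next, tr(a^-2 b^-1) = tr(a^-1 b^-1)*tr(a) - tr(a^-1 b^-1 a) = x*z - y
tr(a^-3 b^-1 a^-1) = tr(a^-2 b^-1 a^-1)*tr(a) - tr(a^-2 b^-1) = x^3*z - x^2*y - 2*x*z + y
tr(b a b) = tr(b)*tr(a b) - tr(a) = y*z - x
tr(b a b a) = tr(b a)*tr(b a) - tr(1) = z^2 - 2
next, tr(a b a^-1 b) = tr(b a b)*tr(a) - tr(b a b a) = x*y*z - x^2 - z^2 + 2
and tr(b^-1 a b a^-1) = tr(a b a^-1)*tr(b) - tr(a b a^-1 b) = -x*y*z + x^2 + y^2 + z^2 - 2
next, tr(a^-2 b^-1 a b) = tr(b^-1 a b a^-1)*tr(a) - tr(b^-1 a b) = -x^2*y*z + x^3 + x*y^2 + x*z^2 - 3*x
next, tr(b a^-3 b^-1 a) = tr(a^-2 b^-1 a b)*tr(a) - tr(a^-2 b^-1 a b a) = -x^3*y*z + x^4 + x^2*y^2 + x^2*z^2 + x*y*z - 4*x^2 - y^2 - z^2 + 2
tr(a^-3 b^-1 a^-1 b) = tr(b a^-3 b^-1)*tr(a) - tr(b a^-3 b^-1 a) = x^3*y*z - x^2*y^2 - x^2*z^2 - x*y*z + x^2 + y^2 + z^2 - 2
assemble the triple (tr(r) - 2; tr(r a) - x; tr(r b) - y)

x^3*z - x^2*y - 2*x*z + y - 2; x^2*z - x*y - x - z; x^3*y*z - x^2*y^2 - x^2*z^2 - x*y*z + x^2 + y^2 + z^2 - y - 2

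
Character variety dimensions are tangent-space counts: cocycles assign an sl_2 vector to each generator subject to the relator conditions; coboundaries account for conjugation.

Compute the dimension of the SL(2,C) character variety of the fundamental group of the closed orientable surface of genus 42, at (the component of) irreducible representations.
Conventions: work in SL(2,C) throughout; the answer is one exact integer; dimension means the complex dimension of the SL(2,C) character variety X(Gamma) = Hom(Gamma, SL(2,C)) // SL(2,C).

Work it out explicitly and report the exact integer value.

246

pi_1 of the closed genus-42 surface has 84 generators bound by the single product-of-commutators relator.
A cocycle assigns one sl_2 vector per generator subject to the relator condition d_2(z) = 0: dim of the unconstrained space is 3*2g = 252.
d_2 is surjective at irreducible rho (its cokernel H^2 is dual to H^0 = 0), so dim Z^1 = 252 - 3 = 249.
dim B^1 = 3 (coboundaries, injective at irreducible rho).
dim H^1 = 249 - 3 = 246 = dim X.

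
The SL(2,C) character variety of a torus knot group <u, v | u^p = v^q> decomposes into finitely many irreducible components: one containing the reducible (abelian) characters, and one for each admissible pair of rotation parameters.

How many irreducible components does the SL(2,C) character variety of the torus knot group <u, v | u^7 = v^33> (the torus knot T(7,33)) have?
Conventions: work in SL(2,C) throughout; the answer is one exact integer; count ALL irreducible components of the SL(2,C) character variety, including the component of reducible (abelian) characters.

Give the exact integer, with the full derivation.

In the torus knot group T(7,33), u^7 = v^33 is central, so an irreducible representation sends it to +I or -I (Schur).
On an irreducible component, tr(u) is locked at 2*cos(pi*alpha/7) for some alpha in 1..6, and tr(v) at 2*cos(pi*beta/33) for some beta in 1..32.
The two central values (-1)^alpha I and (-1)^beta I must be the same matrix, so alpha and beta share a parity.
Enumerate parity-matched pairs: 3*16 odd-odd plus 3*16 even-even gives 96.
That is 96 components of irreducible characters, and with the reducible (abelian) component the total is 97.

97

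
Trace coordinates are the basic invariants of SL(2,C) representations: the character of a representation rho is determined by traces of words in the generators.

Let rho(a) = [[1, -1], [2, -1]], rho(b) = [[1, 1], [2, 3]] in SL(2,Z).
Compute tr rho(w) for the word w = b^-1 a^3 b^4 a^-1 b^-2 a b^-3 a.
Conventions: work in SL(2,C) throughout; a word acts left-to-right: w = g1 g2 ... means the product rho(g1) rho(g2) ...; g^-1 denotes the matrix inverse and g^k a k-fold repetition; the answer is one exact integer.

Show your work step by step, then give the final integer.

rho(b^-1) = [[3, -1], [-2, 1]]
... * rho(a) = [[1, -1], [2, -1]]  ->  [[1, -2], [0, 1]]
... * rho(a) = [[1, -1], [2, -1]]  ->  [[-3, 1], [2, -1]]
... * rho(a) = [[1, -1], [2, -1]]  ->  [[-1, 2], [0, -1]]
... * rho(b) = [[1, 1], [2, 3]]  ->  [[3, 5], [-2, -3]]
... * rho(b) = [[1, 1], [2, 3]]  ->  [[13, 18], [-8, -11]]
... * rho(b) = [[1, 1], [2, 3]]  ->  [[49, 67], [-30, -41]]
... * rho(b) = [[1, 1], [2, 3]]  ->  [[183, 250], [-112, -153]]
... * rho(a^-1) = [[-1, 1], [-2, 1]]  ->  [[-683, 433], [418, -265]]
... * rho(b^-1) = [[3, -1], [-2, 1]]  ->  [[-2915, 1116], [1784, -683]]
... * rho(b^-1) = [[3, -1], [-2, 1]]  ->  [[-10977, 4031], [6718, -2467]]
... * rho(a) = [[1, -1], [2, -1]]  ->  [[-2915, 6946], [1784, -4251]]
... * rho(b^-1) = [[3, -1], [-2, 1]]  ->  [[-22637, 9861], [13854, -6035]]
... * rho(b^-1) = [[3, -1], [-2, 1]]  ->  [[-87633, 32498], [53632, -19889]]
... * rho(b^-1) = [[3, -1], [-2, 1]]  ->  [[-327895, 120131], [200674, -73521]]
... * rho(a) = [[1, -1], [2, -1]]  ->  [[-87633, 207764], [53632, -127153]]
tr = -87633 + -127153 = -214786

-214786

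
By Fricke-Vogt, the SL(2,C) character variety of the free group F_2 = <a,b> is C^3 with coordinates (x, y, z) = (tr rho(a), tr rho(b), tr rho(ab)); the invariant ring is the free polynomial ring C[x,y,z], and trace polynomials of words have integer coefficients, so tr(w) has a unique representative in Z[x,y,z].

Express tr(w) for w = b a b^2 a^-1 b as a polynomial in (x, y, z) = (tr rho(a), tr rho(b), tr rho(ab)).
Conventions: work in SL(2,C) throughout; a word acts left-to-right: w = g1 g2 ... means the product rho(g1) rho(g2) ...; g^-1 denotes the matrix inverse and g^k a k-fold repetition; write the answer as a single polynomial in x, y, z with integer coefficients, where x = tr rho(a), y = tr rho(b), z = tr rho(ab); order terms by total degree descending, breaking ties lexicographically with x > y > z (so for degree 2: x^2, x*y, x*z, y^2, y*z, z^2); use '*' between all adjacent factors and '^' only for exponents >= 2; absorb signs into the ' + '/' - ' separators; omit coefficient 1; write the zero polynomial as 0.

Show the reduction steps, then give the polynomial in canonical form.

x*y^3*z - x^2*y^2 - y^2*z^2 + 2

and trace(b a b) = trace(b) * trace(a b) - trace(a) = y*z - x
and trace(a b^3) = trace(b) * trace(b a b) - trace(b a) = y^2*z - x*y - z
next, trace(b^2 a b^2) = trace(b) * trace(a b^3) - trace(a b^2) = y^3*z - x*y^2 - 2*y*z + x
next, trace(a b a b) = trace(b a) * trace(b a) - trace(1)   [split at repeated b] = z^2 - 2
trace(a b a) = trace(a) * trace(b a) - trace(b) = x*z - y
next, trace(a b^2 a b) = trace(b) * trace(a b a b) - trace(a b a) = y*z^2 - x*z - y
and trace(a^2) = trace(a) * trace(a) - trace(1) = x^2 - 2
trace(a b^2 a) = trace(b) * trace(a^2 b) - trace(a^2) = x*y*z - x^2 - y^2 + 2
trace(b^2 a b^2 a) = trace(b) * trace(a b^2 a b) - trace(a b^2 a) = y^2*z^2 - 2*x*y*z + x^2 - 2
trace(b a b^2 a^-1 b) = trace(b^2 a b^2) * trace(a) - trace(b^2 a b^2 a) = x*y^3*z - x^2*y^2 - y^2*z^2 + 2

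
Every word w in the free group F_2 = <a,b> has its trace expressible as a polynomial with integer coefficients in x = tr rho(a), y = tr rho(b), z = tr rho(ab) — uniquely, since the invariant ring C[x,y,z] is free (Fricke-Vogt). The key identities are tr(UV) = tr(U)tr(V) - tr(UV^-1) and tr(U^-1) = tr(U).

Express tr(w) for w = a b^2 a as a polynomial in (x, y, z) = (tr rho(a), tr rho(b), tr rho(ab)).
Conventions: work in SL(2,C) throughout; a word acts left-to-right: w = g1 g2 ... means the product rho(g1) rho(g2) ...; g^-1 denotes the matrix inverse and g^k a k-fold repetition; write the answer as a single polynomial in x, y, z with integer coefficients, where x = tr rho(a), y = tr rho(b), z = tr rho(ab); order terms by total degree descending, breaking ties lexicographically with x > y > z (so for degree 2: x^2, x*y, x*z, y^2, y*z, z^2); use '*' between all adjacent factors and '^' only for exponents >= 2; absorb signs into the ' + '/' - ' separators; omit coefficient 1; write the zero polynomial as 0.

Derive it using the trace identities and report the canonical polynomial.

tr(a^2 b) = tr(a)*tr(b a) - tr(b) = x*z - y
tr(a^2) = tr(a)*tr(a) - tr(1) = x^2 - 2
reduce: tr(a b^2 a) = tr(b)*tr(a^2 b) - tr(a^2) = x*y*z - x^2 - y^2 + 2

x*y*z - x^2 - y^2 + 2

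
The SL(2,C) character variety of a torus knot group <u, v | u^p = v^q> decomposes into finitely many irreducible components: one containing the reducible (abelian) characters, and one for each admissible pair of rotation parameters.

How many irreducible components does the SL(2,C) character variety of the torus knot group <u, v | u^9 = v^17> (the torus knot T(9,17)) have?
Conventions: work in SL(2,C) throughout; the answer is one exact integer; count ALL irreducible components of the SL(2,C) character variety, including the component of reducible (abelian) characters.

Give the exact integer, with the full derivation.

65

Gamma = < u, v | u^9 = v^17 > (torus knot T(9,17)); the central element u^9 = v^17 acts as +I or -I in any irreducible SL(2,C) representation.
On an irreducible component, tr(u) is locked at 2*cos(pi*alpha/9) for some alpha in 1..8, and tr(v) at 2*cos(pi*beta/17) for some beta in 1..16.
The two central values (-1)^alpha I and (-1)^beta I must be the same matrix, so alpha and beta share a parity.
Enumerate parity-matched pairs: 4*8 odd-odd plus 4*8 even-even gives 64.
Total: 64 irreducible-character components + 1 reducible (abelian) component = 65.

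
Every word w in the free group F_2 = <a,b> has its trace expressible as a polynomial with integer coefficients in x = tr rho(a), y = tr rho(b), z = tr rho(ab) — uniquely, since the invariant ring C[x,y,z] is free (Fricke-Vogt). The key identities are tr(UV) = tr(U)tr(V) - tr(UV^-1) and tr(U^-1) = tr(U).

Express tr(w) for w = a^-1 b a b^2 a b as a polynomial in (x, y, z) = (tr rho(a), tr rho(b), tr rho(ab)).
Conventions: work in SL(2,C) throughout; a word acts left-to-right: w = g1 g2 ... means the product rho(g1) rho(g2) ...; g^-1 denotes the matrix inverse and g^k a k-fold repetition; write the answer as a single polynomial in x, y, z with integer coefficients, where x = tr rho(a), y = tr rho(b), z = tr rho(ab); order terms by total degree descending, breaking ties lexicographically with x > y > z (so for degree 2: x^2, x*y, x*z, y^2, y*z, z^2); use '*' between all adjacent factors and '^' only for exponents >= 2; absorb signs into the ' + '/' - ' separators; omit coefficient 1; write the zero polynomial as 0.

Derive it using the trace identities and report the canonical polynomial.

next, tr(a b a b) = tr(a b) tr(a b) - tr(1)   [split at a repeated a] = z^2 - 2
tr(a b a) = tr(a) tr(b a) - tr(b)   [square of a] = x*z - y
tr(a b^2 a b) = tr(b) tr(a b a b) - tr(a b a)   [square of b] = y*z^2 - x*z - y
tr(a^2) = tr(a) tr(a) - tr(1)   [square of a] = x^2 - 2
next, tr(a b^2 a) = tr(b) tr(a^2 b) - tr(a^2)   [square of b] = x*y*z - x^2 - y^2 + 2
next, tr(b a b^2 a b) = tr(b) tr(a b^2 a b) - tr(a b^2 a)   [square of b] = y^2*z^2 - 2*x*y*z + x^2 - 2
tr(a b a b a b) = tr(a b a b) tr(a b) - tr(b a)   [split at a repeated a] = z^3 - 3*z
tr(b a b) = tr(b) tr(a b) - tr(a)   [square of b] = y*z - x
tr(a b a b a) = tr(a) tr(b a b a) - tr(b a b)   [square of a] = x*z^2 - y*z - x
next, tr(b a b^2 a b a) = tr(b) tr(a b a b a b) - tr(a b a b a)   [square of b] = y*z^3 - x*z^2 - 2*y*z + x
tr(a^-1 b a b^2 a b) = tr(b a b^2 a b) tr(a) - tr(b a b^2 a b a)   [inverse elimination on a] = x*y^2*z^2 - 2*x^2*y*z - y*z^3 + x^3 + x*z^2 + 2*y*z - 3*x

x*y^2*z^2 - 2*x^2*y*z - y*z^3 + x^3 + x*z^2 + 2*y*z - 3*x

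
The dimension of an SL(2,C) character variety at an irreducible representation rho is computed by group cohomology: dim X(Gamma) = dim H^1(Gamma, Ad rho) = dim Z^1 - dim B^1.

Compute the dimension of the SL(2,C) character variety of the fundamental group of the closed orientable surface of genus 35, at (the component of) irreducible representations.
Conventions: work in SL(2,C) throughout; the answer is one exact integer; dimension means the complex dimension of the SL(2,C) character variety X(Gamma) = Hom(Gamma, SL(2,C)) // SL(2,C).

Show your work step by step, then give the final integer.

Gamma = pi_1(Sigma_35) = < a_1, b_1, ..., a_35, b_35 | prod [a_i, b_i] > has 2g = 70 generators and 1 relator.
Unconstrained cocycle data is one sl_2 vector per generator (210 dimensions), cut by the relator condition d_2(z) = 0.
d_2 is surjective at irreducible rho (its cokernel H^2 is dual to H^0 = 0), so dim Z^1 = 210 - 3 = 207.
Coboundaries contribute dim B^1 = 3 (injective at irreducible rho).
dim X = dim H^1 = 207 - 3 = 204.

204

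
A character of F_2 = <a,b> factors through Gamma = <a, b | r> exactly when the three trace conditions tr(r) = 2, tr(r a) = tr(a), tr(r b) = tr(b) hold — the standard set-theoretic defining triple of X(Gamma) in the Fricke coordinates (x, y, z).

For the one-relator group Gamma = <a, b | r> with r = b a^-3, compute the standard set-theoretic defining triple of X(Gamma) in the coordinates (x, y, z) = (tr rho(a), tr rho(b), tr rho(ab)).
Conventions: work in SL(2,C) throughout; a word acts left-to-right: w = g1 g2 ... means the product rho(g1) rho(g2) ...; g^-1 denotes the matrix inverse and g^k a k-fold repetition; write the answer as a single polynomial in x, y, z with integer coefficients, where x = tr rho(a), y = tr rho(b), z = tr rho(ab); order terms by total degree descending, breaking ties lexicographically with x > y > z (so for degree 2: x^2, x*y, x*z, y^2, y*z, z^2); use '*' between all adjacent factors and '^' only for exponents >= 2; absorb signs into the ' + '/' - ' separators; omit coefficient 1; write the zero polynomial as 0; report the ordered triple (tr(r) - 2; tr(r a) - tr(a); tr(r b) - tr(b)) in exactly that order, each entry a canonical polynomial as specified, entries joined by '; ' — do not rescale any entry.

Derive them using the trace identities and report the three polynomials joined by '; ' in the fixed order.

next, tr(a^-1 b) = tr(b)*tr(a) - tr(b a) = x*y - z
next, tr(b a^-2) = tr(a^-1 b)*tr(a) - tr(a^-1 b a) = x^2*y - x*z - y
and tr(b a^-3) = tr(b a^-2)*tr(a) - tr(b a^-1) = x^3*y - x^2*z - 2*x*y + z
tr(b^2) = tr(b)*tr(b) - tr(1)  (reduce the b square) = y^2 - 2
tr(b^2 a) = tr(b)*tr(a b) - tr(a)  (reduce the b square) = y*z - x
and tr(b^2 a^-1) = tr(b^2)*tr(a) - tr(b^2 a)  (eliminate a^-1) = x*y^2 - y*z - x
next, tr(b^2 a^-2) = tr(b^2 a^-1)*tr(a) - tr(b^2)  (eliminate a^-1) = x^2*y^2 - x*y*z - x^2 - y^2 + 2
next, tr(b a^-3 b) = tr(b^2 a^-2)*tr(a) - tr(b^2 a^-1)  (eliminate a^-1) = x^3*y^2 - x^2*y*z - x^3 - 2*x*y^2 + y*z + 3*x
assemble the triple (tr(r) - 2; tr(r a) - x; tr(r b) - y)

x^3*y - x^2*z - 2*x*y + z - 2; x^2*y - x*z - x - y; x^3*y^2 - x^2*y*z - x^3 - 2*x*y^2 + y*z + 3*x - y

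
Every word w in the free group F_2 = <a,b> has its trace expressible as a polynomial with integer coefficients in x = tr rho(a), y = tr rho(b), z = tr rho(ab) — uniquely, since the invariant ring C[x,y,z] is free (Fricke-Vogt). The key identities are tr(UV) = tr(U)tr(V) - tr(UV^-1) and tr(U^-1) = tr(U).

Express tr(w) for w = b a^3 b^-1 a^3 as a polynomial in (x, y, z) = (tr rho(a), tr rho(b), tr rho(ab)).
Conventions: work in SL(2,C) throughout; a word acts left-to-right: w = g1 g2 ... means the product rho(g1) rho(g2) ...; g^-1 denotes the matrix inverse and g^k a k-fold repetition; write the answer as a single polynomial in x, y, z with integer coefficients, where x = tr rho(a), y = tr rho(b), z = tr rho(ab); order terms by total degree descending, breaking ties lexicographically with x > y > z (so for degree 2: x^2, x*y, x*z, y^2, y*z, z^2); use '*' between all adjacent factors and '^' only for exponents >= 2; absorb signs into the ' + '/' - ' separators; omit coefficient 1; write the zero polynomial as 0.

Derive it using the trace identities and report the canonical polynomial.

x^5*y*z - x^4*y^2 - x^4*z^2 - 2*x^3*y*z + 2*x^2*y^2 + 2*x^2*z^2 + x*y*z - y^2 - z^2 + 2

tr(b a^2) = tr(a) tr(b a) - tr(b)   [square of a] = x*z - y
tr(a b a^2) = tr(a) tr(b a^2) - tr(b a)   [square of a] = x^2*z - x*y - z
tr(a b a^3) = tr(a) tr(a b a^2) - tr(a b a)   [square of a] = x^3*z - x^2*y - 2*x*z + y
tr(a b a^4) = tr(a) tr(a b a^3) - tr(a b a^2)   [square of a] = x^4*z - x^3*y - 3*x^2*z + 2*x*y + z
use: tr(a^3 b a^3) = tr(a) tr(a b a^4) - tr(a b a^3)   [square of a] = x^5*z - x^4*y - 4*x^3*z + 3*x^2*y + 3*x*z - y
apply: tr(b a b a) = tr(b a) tr(b a) - tr(1)   [split at a repeated b] = z^2 - 2
tr(b a b) = tr(b) tr(a b) - tr(a)   [square of b] = y*z - x
tr(b a^2 b a) = tr(a) tr(b a b a) - tr(b a b)   [square of a] = x*z^2 - y*z - x
tr(b^2) = tr(b) tr(b) - tr(1)   [square of b] = y^2 - 2
tr(b a^2 b) = tr(a) tr(b^2 a) - tr(b^2)   [square of a] = x*y*z - x^2 - y^2 + 2
use: tr(a b a^2 b a) = tr(a) tr(b a^2 b a) - tr(b a^2 b)   [square of a] = x^2*z^2 - 2*x*y*z + y^2 - 2
tr(a b a^3 b a) = tr(a) tr(a b a^2 b a) - tr(a b a^2 b)   [square of a] = x^3*z^2 - 2*x^2*y*z + x*y^2 - x*z^2 + y*z - x
tr(a b a^3 b) = tr(a) tr(b a b a^2) - tr(b a b a)   [square of a] = x^2*z^2 - x*y*z - x^2 - z^2 + 2
tr(a^3 b a^3 b) = tr(a) tr(a b a^3 b a) - tr(a b a^3 b)   [square of a] = x^4*z^2 - 2*x^3*y*z + x^2*y^2 - 2*x^2*z^2 + 2*x*y*z + z^2 - 2
apply: tr(b a^3 b^-1 a^3) = tr(a^3 b a^3) tr(b) - tr(a^3 b a^3 b)   [inverse elimination on b] = x^5*y*z - x^4*y^2 - x^4*z^2 - 2*x^3*y*z + 2*x^2*y^2 + 2*x^2*z^2 + x*y*z - y^2 - z^2 + 2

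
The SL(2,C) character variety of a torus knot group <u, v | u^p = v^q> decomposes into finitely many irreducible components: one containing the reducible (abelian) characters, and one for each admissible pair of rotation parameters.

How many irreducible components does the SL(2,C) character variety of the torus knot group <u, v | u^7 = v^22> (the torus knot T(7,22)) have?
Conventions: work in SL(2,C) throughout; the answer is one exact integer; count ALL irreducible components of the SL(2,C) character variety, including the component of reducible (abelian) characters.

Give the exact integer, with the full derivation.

64

In the torus knot group T(7,22), u^7 = v^22 is central, so an irreducible representation sends it to +I or -I (Schur).
On an irreducible component, tr(u) is locked at 2*cos(pi*alpha/7) for some alpha in 1..6, and tr(v) at 2*cos(pi*beta/22) for some beta in 1..21.
The two central values (-1)^alpha I and (-1)^beta I must be the same matrix, so alpha and beta share a parity.
count pairs: odd alpha (3 choices) x odd beta (11), plus even alpha (3) x even beta (10): 3*11 + 3*10 = 63.
That is 63 components of irreducible characters, and with the reducible (abelian) component the total is 64.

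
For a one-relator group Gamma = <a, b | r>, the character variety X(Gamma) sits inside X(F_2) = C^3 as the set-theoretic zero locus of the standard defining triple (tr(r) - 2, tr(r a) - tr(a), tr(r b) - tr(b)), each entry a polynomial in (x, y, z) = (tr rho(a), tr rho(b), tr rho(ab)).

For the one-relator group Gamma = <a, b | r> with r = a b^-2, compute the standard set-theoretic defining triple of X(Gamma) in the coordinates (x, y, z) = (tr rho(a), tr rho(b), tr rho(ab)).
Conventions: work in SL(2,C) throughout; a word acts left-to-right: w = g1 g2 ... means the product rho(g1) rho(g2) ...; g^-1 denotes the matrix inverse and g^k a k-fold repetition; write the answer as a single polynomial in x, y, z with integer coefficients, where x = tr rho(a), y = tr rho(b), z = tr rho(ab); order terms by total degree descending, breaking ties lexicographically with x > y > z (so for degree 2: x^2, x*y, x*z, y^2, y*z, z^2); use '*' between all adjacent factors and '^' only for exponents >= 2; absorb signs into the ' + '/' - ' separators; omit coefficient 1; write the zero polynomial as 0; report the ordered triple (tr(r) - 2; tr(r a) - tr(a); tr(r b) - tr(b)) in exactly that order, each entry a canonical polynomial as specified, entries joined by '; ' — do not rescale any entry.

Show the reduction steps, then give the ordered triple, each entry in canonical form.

x*y^2 - y*z - x - 2; x^2*y^2 - x*y*z - x^2 - y^2 - x + 2; x*y - y - z

trace(b^-1 a) = trace(a) trace(b) - trace(a b) = x*y - z
trace(a b^-2) = trace(b^-1 a) trace(b) - trace(b^-1 a b) = x*y^2 - y*z - x
trace(a^2) = trace(a) trace(a) - trace(1) = x^2 - 2
trace(a^2 b) = trace(a) trace(b a) - trace(b) = x*z - y
trace(b^-1 a^2) = trace(a^2) trace(b) - trace(a^2 b) = x^2*y - x*z - y
trace(a b^-2 a) = trace(b^-1 a^2) trace(b) - trace(b^-1 a^2 b) = x^2*y^2 - x*y*z - x^2 - y^2 + 2
assemble the triple (trace(r) - 2; trace(r a) - x; trace(r b) - y)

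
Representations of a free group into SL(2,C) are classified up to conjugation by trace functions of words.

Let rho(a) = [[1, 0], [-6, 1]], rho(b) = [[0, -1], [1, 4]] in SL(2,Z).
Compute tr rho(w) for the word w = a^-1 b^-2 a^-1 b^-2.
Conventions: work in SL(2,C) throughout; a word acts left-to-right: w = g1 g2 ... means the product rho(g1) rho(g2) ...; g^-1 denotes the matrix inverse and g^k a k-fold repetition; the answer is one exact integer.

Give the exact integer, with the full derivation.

1442

rho(a^-1) = [[1, 0], [6, 1]]
... * rho(b^-1) = [[4, 1], [-1, 0]]  ->  [[4, 1], [23, 6]]
... * rho(b^-1) = [[4, 1], [-1, 0]]  ->  [[15, 4], [86, 23]]
... * rho(a^-1) = [[1, 0], [6, 1]]  ->  [[39, 4], [224, 23]]
... * rho(b^-1) = [[4, 1], [-1, 0]]  ->  [[152, 39], [873, 224]]
... * rho(b^-1) = [[4, 1], [-1, 0]]  ->  [[569, 152], [3268, 873]]
tr = 569 + 873 = 1442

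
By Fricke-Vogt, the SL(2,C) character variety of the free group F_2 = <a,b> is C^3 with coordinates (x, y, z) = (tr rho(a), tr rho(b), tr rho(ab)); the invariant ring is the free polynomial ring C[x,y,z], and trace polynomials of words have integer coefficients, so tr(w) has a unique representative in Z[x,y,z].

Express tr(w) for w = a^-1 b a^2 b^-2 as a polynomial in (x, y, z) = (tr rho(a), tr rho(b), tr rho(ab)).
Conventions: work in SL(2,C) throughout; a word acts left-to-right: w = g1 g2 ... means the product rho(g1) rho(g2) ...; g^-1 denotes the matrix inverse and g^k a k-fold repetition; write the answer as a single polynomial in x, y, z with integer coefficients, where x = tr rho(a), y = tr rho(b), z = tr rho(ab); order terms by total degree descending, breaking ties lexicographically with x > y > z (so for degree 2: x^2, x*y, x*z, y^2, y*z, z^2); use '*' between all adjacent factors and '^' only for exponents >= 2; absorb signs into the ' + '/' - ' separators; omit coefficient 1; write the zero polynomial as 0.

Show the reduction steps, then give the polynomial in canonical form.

-x^2*y^2*z + x^3*y + x*y^3 + x*y*z^2 - 3*x*y - z

trace(a^2) = trace(a) trace(a) - trace(1) = x^2 - 2
next, trace(a^2 b) = trace(a) trace(b a) - trace(b) = x*z - y
next, trace(a^2 b^-1) = trace(a^2) trace(b) - trace(a^2 b) = x^2*y - x*z - y
next, trace(a b a^2) = trace(a) trace(a b a) - trace(a b) = x^2*z - x*y - z
next, trace(b a b a) = trace(a b) trace(a b) - trace(1) = z^2 - 2
next, trace(b a b) = trace(b) trace(a b) - trace(a) = y*z - x
trace(a b a^2 b) = trace(a) trace(b a b a) - trace(b a b) = x*z^2 - y*z - x
next, trace(b^-1 a b a^2) = trace(a b a^2) trace(b) - trace(a b a^2 b) = x^2*y*z - x*y^2 - x*z^2 + x
next, trace(b a^2 b^-2 a) = trace(b^-1 a b a^2) trace(b) - trace(b^-1 a b a^2 b) = x^2*y^2*z - x*y^3 - x*y*z^2 - x^2*z + 2*x*y + z
trace(a^-1 b a^2 b^-2) = trace(b a^2 b^-2) trace(a) - trace(b a^2 b^-2 a) = -x^2*y^2*z + x^3*y + x*y^3 + x*y*z^2 - 3*x*y - z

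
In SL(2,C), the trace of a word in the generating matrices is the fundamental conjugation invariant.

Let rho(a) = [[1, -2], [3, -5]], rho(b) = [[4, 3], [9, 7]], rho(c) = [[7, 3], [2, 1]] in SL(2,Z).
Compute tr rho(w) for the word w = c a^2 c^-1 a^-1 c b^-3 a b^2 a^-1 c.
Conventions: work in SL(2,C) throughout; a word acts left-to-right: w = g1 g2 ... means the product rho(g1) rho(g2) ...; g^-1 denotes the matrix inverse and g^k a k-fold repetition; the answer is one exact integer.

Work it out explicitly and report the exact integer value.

746120400

rho(c) = [[7, 3], [2, 1]]
... * rho(a) = [[1, -2], [3, -5]]  ->  [[16, -29], [5, -9]]
... * rho(a) = [[1, -2], [3, -5]]  ->  [[-71, 113], [-22, 35]]
... * rho(c^-1) = [[1, -3], [-2, 7]]  ->  [[-297, 1004], [-92, 311]]
... * rho(a^-1) = [[-5, 2], [-3, 1]]  ->  [[-1527, 410], [-473, 127]]
... * rho(c) = [[7, 3], [2, 1]]  ->  [[-9869, -4171], [-3057, -1292]]
... * rho(b^-1) = [[7, -3], [-9, 4]]  ->  [[-31544, 12923], [-9771, 4003]]
... * rho(b^-1) = [[7, -3], [-9, 4]]  ->  [[-337115, 146324], [-104424, 45325]]
... * rho(b^-1) = [[7, -3], [-9, 4]]  ->  [[-3676721, 1596641], [-1138893, 494572]]
... * rho(a) = [[1, -2], [3, -5]]  ->  [[1113202, -629763], [344823, -195074]]
... * rho(b) = [[4, 3], [9, 7]]  ->  [[-1215059, -1068735], [-376374, -331049]]
... * rho(b) = [[4, 3], [9, 7]]  ->  [[-14478851, -11126322], [-4484937, -3446465]]
... * rho(a^-1) = [[-5, 2], [-3, 1]]  ->  [[105773221, -40084024], [32764080, -12416339]]
... * rho(c) = [[7, 3], [2, 1]]  ->  [[660244499, 277235639], [204515882, 85875901]]
tr = 660244499 + 85875901 = 746120400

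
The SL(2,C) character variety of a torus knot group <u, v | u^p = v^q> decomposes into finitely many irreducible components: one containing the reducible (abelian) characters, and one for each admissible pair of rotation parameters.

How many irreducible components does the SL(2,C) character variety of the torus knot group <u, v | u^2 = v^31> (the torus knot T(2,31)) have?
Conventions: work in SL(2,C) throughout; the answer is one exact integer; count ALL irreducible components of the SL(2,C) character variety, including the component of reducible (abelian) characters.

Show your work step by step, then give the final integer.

Gamma = < u, v | u^2 = v^31 > (torus knot T(2,31)); the central element u^2 = v^31 acts as +I or -I in any irreducible SL(2,C) representation.
On an irreducible component, tr(u) is locked at 2*cos(pi*alpha/2) for some alpha in 1..1, and tr(v) at 2*cos(pi*beta/31) for some beta in 1..30.
Consistency of u^2 = (-1)^alpha I with v^31 = (-1)^beta I forces alpha = beta (mod 2).
Enumerate parity-matched pairs: 1*15 odd-odd plus 0*15 even-even gives 15.
Total: 15 irreducible-character components + 1 reducible (abelian) component = 16.

16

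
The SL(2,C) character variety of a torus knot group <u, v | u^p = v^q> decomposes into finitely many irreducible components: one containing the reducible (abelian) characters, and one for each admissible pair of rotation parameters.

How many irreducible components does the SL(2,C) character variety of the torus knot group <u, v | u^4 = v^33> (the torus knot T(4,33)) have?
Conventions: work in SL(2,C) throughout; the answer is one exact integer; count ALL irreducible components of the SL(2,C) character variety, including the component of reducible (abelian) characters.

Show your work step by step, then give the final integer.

In the torus knot group T(4,33), u^4 = v^33 is central, so an irreducible representation sends it to +I or -I (Schur).
On an irreducible component, tr(u) is locked at 2*cos(pi*alpha/4) for some alpha in 1..3, and tr(v) at 2*cos(pi*beta/33) for some beta in 1..32.
Consistency of u^4 = (-1)^alpha I with v^33 = (-1)^beta I forces alpha = beta (mod 2).
Counting: 2 odd alphas x 16 odd betas + 1 even alphas x 16 even betas = 32 + 16 = 48.
Total: 48 irreducible-character components + 1 reducible (abelian) component = 49.

49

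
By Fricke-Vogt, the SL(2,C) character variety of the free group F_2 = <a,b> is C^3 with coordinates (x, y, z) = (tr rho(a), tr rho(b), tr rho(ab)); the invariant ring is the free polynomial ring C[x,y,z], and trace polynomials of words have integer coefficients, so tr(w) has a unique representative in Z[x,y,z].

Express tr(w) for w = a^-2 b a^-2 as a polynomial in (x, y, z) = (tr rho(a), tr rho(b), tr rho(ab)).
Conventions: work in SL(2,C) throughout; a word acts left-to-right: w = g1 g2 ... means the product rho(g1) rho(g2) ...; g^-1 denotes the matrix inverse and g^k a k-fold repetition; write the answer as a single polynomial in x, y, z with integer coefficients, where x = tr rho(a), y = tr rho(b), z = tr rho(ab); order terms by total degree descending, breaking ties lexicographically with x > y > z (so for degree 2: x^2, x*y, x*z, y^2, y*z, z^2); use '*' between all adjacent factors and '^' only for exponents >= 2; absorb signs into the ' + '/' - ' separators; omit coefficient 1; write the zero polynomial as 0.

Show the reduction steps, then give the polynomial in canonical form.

apply: trace(a^-1 b) = trace(b)*trace(a) - trace(b a)   [inverse elimination on a] = x*y - z
apply: trace(b a^-2) = trace(a^-1 b)*trace(a) - trace(a^-1 b a)   [inverse elimination on a] = x^2*y - x*z - y
apply: trace(b a^-3) = trace(b a^-2)*trace(a) - trace(b a^-1)   [inverse elimination on a] = x^3*y - x^2*z - 2*x*y + z
trace(a^-2 b a^-2) = trace(b a^-3)*trace(a) - trace(b a^-2)   [inverse elimination on a] = x^4*y - x^3*z - 3*x^2*y + 2*x*z + y

x^4*y - x^3*z - 3*x^2*y + 2*x*z + y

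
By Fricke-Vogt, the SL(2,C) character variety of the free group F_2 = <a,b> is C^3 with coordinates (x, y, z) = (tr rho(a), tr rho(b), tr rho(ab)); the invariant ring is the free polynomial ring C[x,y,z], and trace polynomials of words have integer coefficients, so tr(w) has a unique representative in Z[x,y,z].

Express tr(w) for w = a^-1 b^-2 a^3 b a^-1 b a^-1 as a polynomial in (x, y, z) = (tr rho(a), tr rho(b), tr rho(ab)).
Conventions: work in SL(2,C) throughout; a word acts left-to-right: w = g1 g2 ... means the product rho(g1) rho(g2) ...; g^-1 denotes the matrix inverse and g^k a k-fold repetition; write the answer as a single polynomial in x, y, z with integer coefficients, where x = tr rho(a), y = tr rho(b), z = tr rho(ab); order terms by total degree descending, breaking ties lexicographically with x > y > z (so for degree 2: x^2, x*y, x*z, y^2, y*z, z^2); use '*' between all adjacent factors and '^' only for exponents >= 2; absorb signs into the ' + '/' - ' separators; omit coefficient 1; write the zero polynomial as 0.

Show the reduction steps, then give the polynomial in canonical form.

-x^5*y^3*z + x^6*y^2 + x^4*y^4 + 2*x^4*y^2*z^2 - x^5*y*z - x^3*y*z^3 - 5*x^4*y^2 - x^2*y^4 - 2*x^2*y^2*z^2 + 5*x^3*y*z + x*y^3*z + x*y*z^3 + 4*x^2*y^2 - 5*x*y*z + x^2 + y^2 + z^2 - 2

tr(a^2 b) = tr(a) * tr(b a) - tr(b)   [square of a] = x*z - y
tr(a^2) = tr(a) * tr(a) - tr(1)   [square of a] = x^2 - 2
and tr(a^2 b^2) = tr(b) * tr(a^2 b) - tr(a^2)   [square of b] = x*y*z - x^2 - y^2 + 2
next, tr(b^2 a) = tr(b) * tr(a b) - tr(a)   [square of b] = y*z - x
tr(b a^3 b) = tr(a) * tr(b^2 a^2) - tr(b^2 a)   [square of a] = x^2*y*z - x^3 - x*y^2 - y*z + 3*x
and tr(b a^3) = tr(a) * tr(a b a) - tr(a b)   [square of a] = x^2*z - x*y - z
tr(b a^3 b^2) = tr(b) * tr(b a^3 b) - tr(b a^3)   [square of b] = x^2*y^2*z - x^3*y - x*y^3 - x^2*z - y^2*z + 4*x*y + z
next, tr(b a b a) = tr(a b) * tr(a b) - tr(1)   [split at a repeated a] = z^2 - 2
next, tr(b a b a^2) = tr(a) * tr(b a b a) - tr(b a b)   [square of a] = x*z^2 - y*z - x
tr(a b a^3 b) = tr(a) * tr(b a b a^2) - tr(b a b a)   [square of a] = x^2*z^2 - x*y*z - x^2 - z^2 + 2
tr(a b a^3) = tr(a) * tr(a^2 b a) - tr(a^2 b)   [square of a] = x^3*z - x^2*y - 2*x*z + y
next, tr(b a^3 b^2 a) = tr(b) * tr(a b a^3 b) - tr(a b a^3)   [square of b] = x^2*y*z^2 - x^3*z - x*y^2*z - y*z^2 + 2*x*z + y
next, tr(a^3 b^2 a^-1 b) = tr(b a^3 b^2) * tr(a) - tr(b a^3 b^2 a)   [inverse elimination on a] = x^3*y^2*z - x^4*y - x^2*y^3 - x^2*y*z^2 + 4*x^2*y + y*z^2 - x*z - y
tr(b a^-1 b^-1 a^3 b) = tr(a^3 b^2 a^-1) * tr(b) - tr(a^3 b^2 a^-1 b)   [inverse elimination on b] = -x^3*y^2*z + x^4*y + x^2*y^3 + x^2*y*z^2 + x*y^2*z - 5*x^2*y - y^3 - y*z^2 + x*z + 3*y
next, tr(a^3 b a b a) = tr(a) * tr(b a b a^3) - tr(b a b a^2)   [square of a] = x^3*z^2 - x^2*y*z - x^3 - 2*x*z^2 + y*z + 3*x
next, tr(b a b a b a) = tr(b a) * tr(b a b a) - tr(b^-1 a^-1)   [split at a repeated b] = z^3 - 3*z
and tr(b a b a b) = tr(b) * tr(a b a b) - tr(a b a)   [square of b] = y*z^2 - x*z - y
tr(b a b a b a^2) = tr(a) * tr(b a b a b a) - tr(b a b a b)   [square of a] = x*z^3 - y*z^2 - 2*x*z + y
next, tr(a^3 b a b a b) = tr(a) * tr(b a b a b a^2) - tr(b a b a b a)   [square of a] = x^2*z^3 - x*y*z^2 - 2*x^2*z - z^3 + x*y + 3*z
tr(b^-1 a^3 b a b a) = tr(a^3 b a b a) * tr(b) - tr(a^3 b a b a b)   [inverse elimination on b] = x^3*y*z^2 - x^2*y^2*z - x^2*z^3 - x^3*y - x*y*z^2 + 2*x^2*z + y^2*z + z^3 + 2*x*y - 3*z
tr(b a^-1 b^-1 a^3 b a) = tr(b^-1 a^3 b a b) * tr(a) - tr(b^-1 a^3 b a b a)   [inverse elimination on a] = -x^3*y*z^2 + x^4*z + x^2*y^2*z + x^2*z^3 + x*y*z^2 - 4*x^2*z - y^2*z - z^3 - x*y + 3*z
next, tr(a^3 b a^-1 b a^-1 b^-1) = tr(b a^-1 b^-1 a^3 b) * tr(a) - tr(b a^-1 b^-1 a^3 b a)   [inverse elimination on a] = -x^4*y^2*z + x^5*y + x^3*y^3 + 2*x^3*y*z^2 - x^4*z - x^2*z^3 - 5*x^3*y - x*y^3 - 2*x*y*z^2 + 5*x^2*z + y^2*z + z^3 + 4*x*y - 3*z
next, tr(a^2 b a^-1 b) = tr(b a^2 b) * tr(a) - tr(b a^2 b a)   [inverse elimination on a] = x^2*y*z - x^3 - x*y^2 - x*z^2 + y*z + 3*x
next, tr(a^-1 b^-2 a^3 b a^-1 b) = tr(a^3 b a^-1 b a^-1 b^-1) * tr(b) - tr(a^3 b a^-1 b a^-1)   [inverse elimination on b] = -x^4*y^3*z + x^5*y^2 + x^3*y^4 + 2*x^3*y^2*z^2 - x^4*y*z - x^2*y*z^3 - 5*x^3*y^2 - x*y^4 - 2*x*y^2*z^2 + 4*x^2*y*z + y^3*z + y*z^3 + x^3 + 5*x*y^2 + x*z^2 - 4*y*z - 3*x
and tr(a^3) = tr(a) * tr(a^2) - tr(a)   [square of a] = x^3 - 3*x
next, tr(b^-1 a^3 b a) = tr(a^3 b a) * tr(b) - tr(a^3 b a b)   [inverse elimination on b] = x^3*y*z - x^2*y^2 - x^2*z^2 - x*y*z + x^2 + y^2 + z^2 - 2
next, tr(b^-1 a^3 b a^-1) = tr(b^-1 a^3 b) * tr(a) - tr(b^-1 a^3 b a)   [inverse elimination on a] = -x^3*y*z + x^4 + x^2*y^2 + x^2*z^2 + x*y*z - 4*x^2 - y^2 - z^2 + 2
and tr(a^-1 b^-2 a^3 b a^-1 b a^-1) = tr(a^-1 b^-2 a^3 b a^-1 b) * tr(a) - tr(a^-1 b^-2 a^3 b a^-1 b a)   [inverse elimination on a] = -x^5*y^3*z + x^6*y^2 + x^4*y^4 + 2*x^4*y^2*z^2 - x^5*y*z - x^3*y*z^3 - 5*x^4*y^2 - x^2*y^4 - 2*x^2*y^2*z^2 + 5*x^3*y*z + x*y^3*z + x*y*z^3 + 4*x^2*y^2 - 5*x*y*z + x^2 + y^2 + z^2 - 2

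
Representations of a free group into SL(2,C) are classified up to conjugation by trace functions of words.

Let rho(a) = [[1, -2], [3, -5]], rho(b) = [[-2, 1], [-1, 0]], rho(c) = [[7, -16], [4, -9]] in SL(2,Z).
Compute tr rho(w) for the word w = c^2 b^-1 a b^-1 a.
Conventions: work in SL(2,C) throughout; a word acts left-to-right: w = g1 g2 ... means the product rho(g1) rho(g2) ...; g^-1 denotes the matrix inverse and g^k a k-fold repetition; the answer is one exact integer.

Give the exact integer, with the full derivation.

rho(c) = [[7, -16], [4, -9]]
... * rho(c) = [[7, -16], [4, -9]]  ->  [[-15, 32], [-8, 17]]
... * rho(b^-1) = [[0, -1], [1, -2]]  ->  [[32, -49], [17, -26]]
... * rho(a) = [[1, -2], [3, -5]]  ->  [[-115, 181], [-61, 96]]
... * rho(b^-1) = [[0, -1], [1, -2]]  ->  [[181, -247], [96, -131]]
... * rho(a) = [[1, -2], [3, -5]]  ->  [[-560, 873], [-297, 463]]
tr = -560 + 463 = -97

-97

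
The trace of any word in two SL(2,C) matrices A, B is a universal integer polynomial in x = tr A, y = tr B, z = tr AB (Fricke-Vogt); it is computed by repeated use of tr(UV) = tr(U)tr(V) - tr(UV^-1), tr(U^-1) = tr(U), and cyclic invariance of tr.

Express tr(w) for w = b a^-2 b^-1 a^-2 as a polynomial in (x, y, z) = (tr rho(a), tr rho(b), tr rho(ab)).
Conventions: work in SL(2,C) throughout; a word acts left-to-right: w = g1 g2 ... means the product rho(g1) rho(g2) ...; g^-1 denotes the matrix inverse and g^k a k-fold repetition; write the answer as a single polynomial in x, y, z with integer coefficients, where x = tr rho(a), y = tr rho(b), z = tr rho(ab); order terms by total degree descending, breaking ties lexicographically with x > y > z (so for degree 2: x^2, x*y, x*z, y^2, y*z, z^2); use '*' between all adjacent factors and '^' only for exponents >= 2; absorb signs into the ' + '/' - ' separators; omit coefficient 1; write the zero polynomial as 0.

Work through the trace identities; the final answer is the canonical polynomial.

tr(b a^-1) = tr(b) tr(a) - tr(b a) = x*y - z
tr(b a^-2) = tr(b a^-1) tr(a) - tr(b) = x^2*y - x*z - y
apply: tr(a^-1 b a^-2) = tr(b a^-2) tr(a) - tr(b a^-1) = x^3*y - x^2*z - 2*x*y + z
apply: tr(b^2) = tr(b) tr(b) - tr(1) = y^2 - 2
tr(b^2 a) = tr(b) tr(a b) - tr(a) = y*z - x
apply: tr(a^-1 b^2) = tr(b^2) tr(a) - tr(b^2 a) = x*y^2 - y*z - x
apply: tr(b a^-2 b) = tr(a^-1 b^2) tr(a) - tr(a^-1 b^2 a) = x^2*y^2 - x*y*z - x^2 - y^2 + 2
use: tr(b a b a) = tr(b a) tr(b a) - tr(1) = z^2 - 2
tr(a^-1 b a b) = tr(b a b) tr(a) - tr(b a b a) = x*y*z - x^2 - z^2 + 2
use: tr(b a^-2 b a) = tr(a^-1 b a b) tr(a) - tr(a^-1 b a b a) = x^2*y*z - x^3 - x*z^2 - y*z + 3*x
tr(a^-1 b a^-2 b) = tr(b a^-2 b) tr(a) - tr(b a^-2 b a) = x^3*y^2 - 2*x^2*y*z - x*y^2 + x*z^2 + y*z - x
tr(b a^-2 b^-1 a^-1) = tr(a^-1 b a^-2) tr(b) - tr(a^-1 b a^-2 b) = x^2*y*z - x*y^2 - x*z^2 + x
tr(a^-2) = tr(a^-1) tr(a) - tr(1) = x^2 - 2
apply: tr(b a^-2 b^-1 a^-2) = tr(b a^-2 b^-1 a^-1) tr(a) - tr(b a^-2 b^-1) = x^3*y*z - x^2*y^2 - x^2*z^2 + 2

x^3*y*z - x^2*y^2 - x^2*z^2 + 2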